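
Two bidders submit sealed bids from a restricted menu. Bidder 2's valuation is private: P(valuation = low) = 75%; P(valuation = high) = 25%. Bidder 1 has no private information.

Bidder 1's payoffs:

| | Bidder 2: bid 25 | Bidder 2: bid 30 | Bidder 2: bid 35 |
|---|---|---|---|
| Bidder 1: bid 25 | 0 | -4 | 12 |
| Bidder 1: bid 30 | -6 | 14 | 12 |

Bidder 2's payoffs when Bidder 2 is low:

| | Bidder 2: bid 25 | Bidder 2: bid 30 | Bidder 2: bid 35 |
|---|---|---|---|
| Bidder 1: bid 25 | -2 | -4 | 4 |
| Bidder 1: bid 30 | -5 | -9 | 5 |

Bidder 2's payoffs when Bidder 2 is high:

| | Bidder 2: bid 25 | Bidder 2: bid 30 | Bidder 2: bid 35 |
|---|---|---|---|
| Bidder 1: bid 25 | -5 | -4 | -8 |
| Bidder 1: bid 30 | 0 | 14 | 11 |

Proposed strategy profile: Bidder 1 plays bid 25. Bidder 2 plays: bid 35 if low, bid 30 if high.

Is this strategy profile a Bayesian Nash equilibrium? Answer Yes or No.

Bidder 1 plays bid 25: E[bid 25] = 0.75·(12) + 0.25·(-4) = 8; E[bid 30] = 12.5. Not best-responding. ✗
Bidder 2 (valuation low), facing bid 25: bid 25 gives -2, bid 30 gives -4, bid 35 gives 4. Proposed bid 35 is best. ✓
Bidder 2 (valuation high), facing bid 25: bid 25 gives -5, bid 30 gives -4, bid 35 gives -8. Proposed bid 30 is best. ✓

No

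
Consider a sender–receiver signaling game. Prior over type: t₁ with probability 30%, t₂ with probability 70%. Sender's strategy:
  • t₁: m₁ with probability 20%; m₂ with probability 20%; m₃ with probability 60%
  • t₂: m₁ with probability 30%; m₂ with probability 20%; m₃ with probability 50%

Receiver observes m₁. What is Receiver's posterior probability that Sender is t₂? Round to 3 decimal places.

0.778

Apply Bayes' rule using the sender's strategy as the likelihood.
P(m₁) = 0.3·0.2 + 0.7·0.3 = 0.27
P(t₂ | m₁) = (0.7·0.3) / 0.27 = 0.21 / 0.27 = 0.777778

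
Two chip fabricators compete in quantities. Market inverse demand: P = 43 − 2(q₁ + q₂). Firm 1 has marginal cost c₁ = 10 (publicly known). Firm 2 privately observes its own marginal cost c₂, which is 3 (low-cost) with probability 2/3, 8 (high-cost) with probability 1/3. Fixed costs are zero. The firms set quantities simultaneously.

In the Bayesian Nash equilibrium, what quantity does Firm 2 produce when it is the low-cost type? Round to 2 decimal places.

Type-c best response for Firm 2: q₂(c) = (43 − c)/4 − q₁/2.
Firm 1 maximizes expected profit; its first-order condition is 43 − 4q₁ − 2E[q₂] − 10 = 0.
Substituting E[q₂] and solving: E[c₂] = 4.66667, so q₁ = (43 − 2·10 + 4.66667)/6 = 4.61111.
q₂(low-cost) = (43 − 3 − 2·4.61111)/4 = 7.69444.

7.69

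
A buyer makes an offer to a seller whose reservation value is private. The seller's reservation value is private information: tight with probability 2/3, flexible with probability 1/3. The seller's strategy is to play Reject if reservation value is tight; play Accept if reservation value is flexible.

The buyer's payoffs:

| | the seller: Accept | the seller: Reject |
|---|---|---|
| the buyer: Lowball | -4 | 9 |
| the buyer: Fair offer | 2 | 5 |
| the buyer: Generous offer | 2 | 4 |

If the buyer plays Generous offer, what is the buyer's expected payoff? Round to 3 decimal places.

Take the expectation over the seller's reservation value, weighting each type's action by its prior probability.
E[Generous offer] = 2/3·4 + 1/3·2 = 8/3 + 2/3 = 10/3

3.333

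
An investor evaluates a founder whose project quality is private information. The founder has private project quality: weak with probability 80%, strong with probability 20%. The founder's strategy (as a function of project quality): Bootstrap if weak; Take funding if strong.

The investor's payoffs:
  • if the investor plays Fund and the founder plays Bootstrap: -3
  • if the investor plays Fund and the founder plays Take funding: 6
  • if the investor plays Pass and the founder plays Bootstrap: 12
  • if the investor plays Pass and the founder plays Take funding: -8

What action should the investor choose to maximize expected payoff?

Compute the investor's expected payoff for each action, taking the expectation over the founder's type.
E[Fund] = 0.8·(-3) + 0.2·(6) = -1.2
E[Pass] = 0.8·(12) + 0.2·(-8) = 8
Best response: Pass (8 is the largest).

Pass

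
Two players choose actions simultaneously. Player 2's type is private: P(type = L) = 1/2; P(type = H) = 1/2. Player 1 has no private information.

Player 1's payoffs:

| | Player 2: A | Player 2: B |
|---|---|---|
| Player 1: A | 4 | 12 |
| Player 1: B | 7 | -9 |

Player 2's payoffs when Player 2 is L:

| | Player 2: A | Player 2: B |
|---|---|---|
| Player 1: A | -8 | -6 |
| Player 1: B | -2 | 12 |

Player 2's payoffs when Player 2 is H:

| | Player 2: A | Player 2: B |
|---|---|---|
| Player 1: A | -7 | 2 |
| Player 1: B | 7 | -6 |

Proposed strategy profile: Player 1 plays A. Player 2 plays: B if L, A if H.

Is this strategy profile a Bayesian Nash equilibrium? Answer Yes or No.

No

Player 1 plays A: E[A] = 1/2·(12) + 1/2·(4) = 8; E[B] = -1. Best-responding. ✓
Player 2 (type L), facing A: A gives -8, B gives -6. Proposed B is best. ✓
Player 2 (type H), facing A: A gives -7, B gives 2. Proposed A is not best — profitable deviation exists. ✗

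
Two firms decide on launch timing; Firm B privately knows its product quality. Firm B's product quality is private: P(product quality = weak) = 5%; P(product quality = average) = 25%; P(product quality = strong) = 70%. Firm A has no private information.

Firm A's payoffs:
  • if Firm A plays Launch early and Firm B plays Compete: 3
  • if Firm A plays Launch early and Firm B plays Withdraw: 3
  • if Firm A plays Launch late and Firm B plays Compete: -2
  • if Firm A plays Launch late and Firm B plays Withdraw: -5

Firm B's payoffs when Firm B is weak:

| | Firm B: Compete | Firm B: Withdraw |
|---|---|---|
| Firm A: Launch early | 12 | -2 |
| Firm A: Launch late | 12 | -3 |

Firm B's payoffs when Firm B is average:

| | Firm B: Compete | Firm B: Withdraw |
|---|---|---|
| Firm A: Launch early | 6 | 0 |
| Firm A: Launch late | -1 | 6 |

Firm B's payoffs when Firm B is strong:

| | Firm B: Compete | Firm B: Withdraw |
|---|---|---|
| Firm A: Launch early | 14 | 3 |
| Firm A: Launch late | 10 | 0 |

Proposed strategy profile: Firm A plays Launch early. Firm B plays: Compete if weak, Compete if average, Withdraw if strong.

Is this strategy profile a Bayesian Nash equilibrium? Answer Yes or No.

No

Firm A plays Launch early: E[Launch early] = 0.05·(3) + 0.25·(3) + 0.7·(3) = 3; E[Launch late] = -4.1. Best-responding. ✓
Firm B (product quality weak), facing Launch early: Compete gives 12, Withdraw gives -2. Proposed Compete is best. ✓
Firm B (product quality average), facing Launch early: Compete gives 6, Withdraw gives 0. Proposed Compete is best. ✓
Firm B (product quality strong), facing Launch early: Compete gives 14, Withdraw gives 3. Proposed Withdraw is not best — profitable deviation exists. ✗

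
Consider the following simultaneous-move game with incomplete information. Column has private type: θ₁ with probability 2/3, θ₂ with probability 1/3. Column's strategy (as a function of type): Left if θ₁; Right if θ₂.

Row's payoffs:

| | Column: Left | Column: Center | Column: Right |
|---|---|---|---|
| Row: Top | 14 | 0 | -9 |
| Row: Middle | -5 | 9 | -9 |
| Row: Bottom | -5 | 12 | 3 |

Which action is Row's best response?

E[Top] = 2/3·(14) + 1/3·(-9) = 19/3
E[Middle] = 2/3·(-5) + 1/3·(-9) = -19/3
E[Bottom] = 2/3·(-5) + 1/3·(3) = -7/3
Best response: Top (19/3 is the largest).

Top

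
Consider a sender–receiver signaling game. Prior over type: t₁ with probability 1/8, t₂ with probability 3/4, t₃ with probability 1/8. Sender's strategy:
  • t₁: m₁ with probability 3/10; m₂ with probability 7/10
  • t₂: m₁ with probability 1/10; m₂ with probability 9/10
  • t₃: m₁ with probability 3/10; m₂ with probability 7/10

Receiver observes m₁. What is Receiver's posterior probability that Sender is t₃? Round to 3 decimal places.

0.250

P(m₁) = (1/8)·(3/10) + (3/4)·(1/10) + (1/8)·(3/10) = 3/20
P(t₃ | m₁) = ((1/8)·(3/10)) / (3/20) = (3/80) / (3/20) = 1/4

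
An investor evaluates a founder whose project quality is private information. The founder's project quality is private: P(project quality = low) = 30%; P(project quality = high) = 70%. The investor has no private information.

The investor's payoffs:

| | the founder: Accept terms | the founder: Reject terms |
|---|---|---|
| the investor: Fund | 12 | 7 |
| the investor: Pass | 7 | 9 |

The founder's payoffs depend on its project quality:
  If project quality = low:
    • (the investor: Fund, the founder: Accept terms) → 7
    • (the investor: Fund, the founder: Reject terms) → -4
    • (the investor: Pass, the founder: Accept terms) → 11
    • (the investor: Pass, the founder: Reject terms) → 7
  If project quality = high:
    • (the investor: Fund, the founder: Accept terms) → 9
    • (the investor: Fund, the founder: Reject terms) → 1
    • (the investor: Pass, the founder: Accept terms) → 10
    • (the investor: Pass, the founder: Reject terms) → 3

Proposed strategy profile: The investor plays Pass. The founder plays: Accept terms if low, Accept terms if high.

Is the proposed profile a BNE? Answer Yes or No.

The investor plays Pass: E[Pass] = 0.3·(7) + 0.7·(7) = 7; E[Fund] = 12. Not best-responding. ✗
The founder (project quality low), facing Pass: Accept terms gives 11, Reject terms gives 7. Proposed Accept terms is best. ✓
The founder (project quality high), facing Pass: Accept terms gives 10, Reject terms gives 3. Proposed Accept terms is best. ✓

No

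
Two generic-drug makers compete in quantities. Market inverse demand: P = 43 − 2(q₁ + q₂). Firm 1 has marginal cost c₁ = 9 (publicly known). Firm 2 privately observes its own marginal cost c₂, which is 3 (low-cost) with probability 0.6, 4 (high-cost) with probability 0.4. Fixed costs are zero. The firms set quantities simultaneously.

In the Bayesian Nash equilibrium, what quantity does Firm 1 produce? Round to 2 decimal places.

Each type of Firm 2 best-responds to q₁; Firm 1 best-responds to the expected q₂ over Firm 2's types.
Firm 2 with cost c maximizes (43 − 2(q₁+q₂) − c)·q₂, giving q₂(c) = (43 − c − 2q₁)/4.
E[c₂] = 0.6·3 + 0.4·4 = 3.4
Firm 1's FOC against E[q₂] yields q₁ = (43 − 2·9 + E[c₂])/6 = (43 − 18 + 3.4)/6 = 4.73333.

4.73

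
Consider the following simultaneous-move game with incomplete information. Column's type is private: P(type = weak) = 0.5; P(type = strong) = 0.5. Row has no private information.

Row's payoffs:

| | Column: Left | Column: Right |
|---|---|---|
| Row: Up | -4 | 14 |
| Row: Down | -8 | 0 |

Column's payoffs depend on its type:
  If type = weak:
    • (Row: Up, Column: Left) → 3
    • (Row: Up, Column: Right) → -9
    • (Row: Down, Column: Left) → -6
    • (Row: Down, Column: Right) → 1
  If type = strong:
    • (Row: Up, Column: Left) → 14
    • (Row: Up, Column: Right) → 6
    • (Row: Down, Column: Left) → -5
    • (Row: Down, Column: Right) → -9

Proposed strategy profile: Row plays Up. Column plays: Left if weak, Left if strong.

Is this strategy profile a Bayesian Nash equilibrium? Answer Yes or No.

Yes

Row plays Up: E[Up] = 0.5·(-4) + 0.5·(-4) = -4; E[Down] = -8. Best-responding. ✓
Column (type weak), facing Up: Left gives 3, Right gives -9. Proposed Left is best. ✓
Column (type strong), facing Up: Left gives 14, Right gives 6. Proposed Left is best. ✓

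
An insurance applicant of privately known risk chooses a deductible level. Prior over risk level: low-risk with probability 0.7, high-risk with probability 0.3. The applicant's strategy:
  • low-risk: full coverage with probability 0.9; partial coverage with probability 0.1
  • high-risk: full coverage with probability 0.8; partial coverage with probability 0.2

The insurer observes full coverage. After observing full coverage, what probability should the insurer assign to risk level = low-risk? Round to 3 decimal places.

P(full coverage) = 0.7·0.9 + 0.3·0.8 = 0.87
P(low-risk | full coverage) = (0.7·0.9) / 0.87 = 0.63 / 0.87 = 0.724138

0.724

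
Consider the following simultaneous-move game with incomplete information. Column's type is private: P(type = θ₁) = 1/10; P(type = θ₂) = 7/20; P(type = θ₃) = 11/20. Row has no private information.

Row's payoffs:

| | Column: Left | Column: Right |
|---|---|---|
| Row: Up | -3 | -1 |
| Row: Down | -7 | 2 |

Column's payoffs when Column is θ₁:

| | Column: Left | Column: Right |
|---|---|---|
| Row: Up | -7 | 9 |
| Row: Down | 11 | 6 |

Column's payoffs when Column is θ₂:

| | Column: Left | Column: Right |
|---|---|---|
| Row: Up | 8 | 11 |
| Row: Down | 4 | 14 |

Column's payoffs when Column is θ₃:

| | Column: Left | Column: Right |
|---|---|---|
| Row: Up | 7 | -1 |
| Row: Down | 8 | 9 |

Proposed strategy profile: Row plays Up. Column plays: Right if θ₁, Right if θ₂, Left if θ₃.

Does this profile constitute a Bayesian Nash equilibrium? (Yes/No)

Row plays Up: E[Up] = 1/10·(-1) + 7/20·(-1) + 11/20·(-3) = -21/10; E[Down] = -59/20. Best-responding. ✓
Column (type θ₁), facing Up: Left gives -7, Right gives 9. Proposed Right is best. ✓
Column (type θ₂), facing Up: Left gives 8, Right gives 11. Proposed Right is best. ✓
Column (type θ₃), facing Up: Left gives 7, Right gives -1. Proposed Left is best. ✓

Yes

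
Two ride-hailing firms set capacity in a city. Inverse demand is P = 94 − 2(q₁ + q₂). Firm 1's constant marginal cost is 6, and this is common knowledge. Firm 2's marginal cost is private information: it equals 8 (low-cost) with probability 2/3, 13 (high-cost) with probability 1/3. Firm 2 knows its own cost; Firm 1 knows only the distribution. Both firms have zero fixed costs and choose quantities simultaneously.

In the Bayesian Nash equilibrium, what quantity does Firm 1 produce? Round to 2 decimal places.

15.28

Firm 2 with cost c maximizes (94 − 2(q₁+q₂) − c)·q₂, giving q₂(c) = (94 − c − 2q₁)/4.
E[c₂] = 2/3·8 + 1/3·13 = 9.66667
Firm 1's FOC against E[q₂] yields q₁ = (94 − 2·6 + E[c₂])/6 = (94 − 12 + 9.66667)/6 = 15.2778.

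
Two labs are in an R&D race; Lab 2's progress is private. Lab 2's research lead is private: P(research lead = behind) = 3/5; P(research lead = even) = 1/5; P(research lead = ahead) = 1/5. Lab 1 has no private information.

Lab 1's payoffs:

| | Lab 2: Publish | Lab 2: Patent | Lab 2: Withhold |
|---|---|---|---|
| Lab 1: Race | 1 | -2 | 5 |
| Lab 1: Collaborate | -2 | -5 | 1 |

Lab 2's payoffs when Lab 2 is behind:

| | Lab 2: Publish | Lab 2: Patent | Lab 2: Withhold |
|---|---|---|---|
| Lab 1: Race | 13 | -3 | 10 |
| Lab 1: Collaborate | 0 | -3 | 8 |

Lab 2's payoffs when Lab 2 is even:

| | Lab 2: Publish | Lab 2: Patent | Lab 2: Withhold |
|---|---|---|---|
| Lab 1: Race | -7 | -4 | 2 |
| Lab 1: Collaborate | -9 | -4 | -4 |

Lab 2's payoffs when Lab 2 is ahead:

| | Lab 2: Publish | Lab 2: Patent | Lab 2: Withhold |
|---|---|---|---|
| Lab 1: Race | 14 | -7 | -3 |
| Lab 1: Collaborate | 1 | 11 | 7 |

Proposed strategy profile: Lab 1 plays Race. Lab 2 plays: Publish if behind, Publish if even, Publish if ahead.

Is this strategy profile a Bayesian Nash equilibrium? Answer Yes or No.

A profile is a BNE iff every type of every player is best-responding given beliefs about the other side.
Lab 1 plays Race: E[Race] = 3/5·(1) + 1/5·(1) + 1/5·(1) = 1; E[Collaborate] = -2. Best-responding. ✓
Lab 2 (research lead behind), facing Race: Publish gives 13, Patent gives -3, Withhold gives 10. Proposed Publish is best. ✓
Lab 2 (research lead even), facing Race: Publish gives -7, Patent gives -4, Withhold gives 2. Proposed Publish is not best — profitable deviation exists. ✗
Lab 2 (research lead ahead), facing Race: Publish gives 14, Patent gives -7, Withhold gives -3. Proposed Publish is best. ✓

No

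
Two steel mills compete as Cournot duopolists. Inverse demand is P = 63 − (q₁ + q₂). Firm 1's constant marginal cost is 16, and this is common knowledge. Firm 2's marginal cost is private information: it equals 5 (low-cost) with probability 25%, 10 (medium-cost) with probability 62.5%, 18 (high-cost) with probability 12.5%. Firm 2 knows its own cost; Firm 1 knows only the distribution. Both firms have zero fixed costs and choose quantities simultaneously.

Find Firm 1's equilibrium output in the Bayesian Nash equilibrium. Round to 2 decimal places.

13.58

Each type of Firm 2 best-responds to q₁; Firm 1 best-responds to the expected q₂ over Firm 2's types.
Firm 2 with cost c maximizes (63 − (q₁+q₂) − c)·q₂, giving q₂(c) = (63 − c − q₁)/2.
E[c₂] = 0.25·5 + 0.625·10 + 0.125·18 = 9.75
Firm 1's FOC against E[q₂] yields q₁ = (63 − 2·16 + E[c₂])/3 = (63 − 32 + 9.75)/3 = 13.5833.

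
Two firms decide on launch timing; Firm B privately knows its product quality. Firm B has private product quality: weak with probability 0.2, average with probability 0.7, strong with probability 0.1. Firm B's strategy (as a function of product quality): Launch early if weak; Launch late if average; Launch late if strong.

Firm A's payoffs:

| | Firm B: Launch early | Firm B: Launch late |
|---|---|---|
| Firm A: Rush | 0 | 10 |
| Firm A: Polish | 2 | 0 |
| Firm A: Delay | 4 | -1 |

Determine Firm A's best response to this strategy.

E[Rush] = 0.2·(0) + 0.7·(10) + 0.1·(10) = 8
E[Polish] = 0.2·(2) + 0.7·(0) + 0.1·(0) = 0.4
E[Delay] = 0.2·(4) + 0.7·(-1) + 0.1·(-1) = 0
Best response: Rush (8 is the largest).

Rush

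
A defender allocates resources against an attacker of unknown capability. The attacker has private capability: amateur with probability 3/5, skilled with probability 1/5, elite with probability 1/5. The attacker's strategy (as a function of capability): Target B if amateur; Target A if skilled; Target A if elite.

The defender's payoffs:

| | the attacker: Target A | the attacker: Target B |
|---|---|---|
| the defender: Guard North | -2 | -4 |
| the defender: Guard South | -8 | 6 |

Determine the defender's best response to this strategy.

Compute the defender's expected payoff for each action, taking the expectation over the attacker's type.
E[Guard North] = 3/5·(-4) + 1/5·(-2) + 1/5·(-2) = -16/5
E[Guard South] = 3/5·(6) + 1/5·(-8) + 1/5·(-8) = 2/5
Best response: Guard South (2/5 is the largest).

Guard South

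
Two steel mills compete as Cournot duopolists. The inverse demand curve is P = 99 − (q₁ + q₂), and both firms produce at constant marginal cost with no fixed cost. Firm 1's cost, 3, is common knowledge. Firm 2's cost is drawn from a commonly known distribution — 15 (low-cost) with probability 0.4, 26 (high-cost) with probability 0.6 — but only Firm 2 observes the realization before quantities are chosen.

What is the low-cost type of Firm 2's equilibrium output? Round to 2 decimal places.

Type-c best response for Firm 2: q₂(c) = (99 − c)/2 − q₁/2.
Firm 1 maximizes expected profit; its first-order condition is 99 − 2q₁ − E[q₂] − 3 = 0.
Substituting E[q₂] and solving: E[c₂] = 21.6, so q₁ = (99 − 2·3 + 21.6)/3 = 38.2.
q₂(low-cost) = (99 − 15 − 38.2)/2 = 22.9.

22.90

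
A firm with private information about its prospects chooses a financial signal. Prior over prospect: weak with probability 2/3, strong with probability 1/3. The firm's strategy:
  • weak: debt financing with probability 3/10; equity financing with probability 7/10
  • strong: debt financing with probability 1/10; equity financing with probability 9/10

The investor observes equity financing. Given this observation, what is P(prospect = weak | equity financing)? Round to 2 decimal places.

P(equity financing) = (2/3)·(7/10) + (1/3)·(9/10) = 23/30
P(weak | equity financing) = ((2/3)·(7/10)) / (23/30) = (7/15) / (23/30) = 14/23

0.61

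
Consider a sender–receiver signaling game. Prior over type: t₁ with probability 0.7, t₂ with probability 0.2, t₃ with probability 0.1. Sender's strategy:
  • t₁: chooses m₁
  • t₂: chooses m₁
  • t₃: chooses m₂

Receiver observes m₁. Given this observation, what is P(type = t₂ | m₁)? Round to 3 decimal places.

0.222

Apply Bayes' rule using the sender's strategy as the likelihood.
P(m₁) = 0.7·1 + 0.2·1 + 0.1·0 = 0.9
P(t₂ | m₁) = (0.2·1) / 0.9 = 0.2 / 0.9 = 0.222222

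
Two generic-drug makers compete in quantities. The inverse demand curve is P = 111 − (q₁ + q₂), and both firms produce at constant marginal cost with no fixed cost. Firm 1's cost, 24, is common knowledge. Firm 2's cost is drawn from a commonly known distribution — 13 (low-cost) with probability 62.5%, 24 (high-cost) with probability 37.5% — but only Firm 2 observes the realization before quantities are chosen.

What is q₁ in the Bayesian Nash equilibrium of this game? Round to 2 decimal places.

Firm 2 with cost c maximizes (111 − (q₁+q₂) − c)·q₂, giving q₂(c) = (111 − c − q₁)/2.
E[c₂] = 0.625·13 + 0.375·24 = 17.125
Firm 1's FOC against E[q₂] yields q₁ = (111 − 2·24 + E[c₂])/3 = (111 − 48 + 17.125)/3 = 26.7083.

26.71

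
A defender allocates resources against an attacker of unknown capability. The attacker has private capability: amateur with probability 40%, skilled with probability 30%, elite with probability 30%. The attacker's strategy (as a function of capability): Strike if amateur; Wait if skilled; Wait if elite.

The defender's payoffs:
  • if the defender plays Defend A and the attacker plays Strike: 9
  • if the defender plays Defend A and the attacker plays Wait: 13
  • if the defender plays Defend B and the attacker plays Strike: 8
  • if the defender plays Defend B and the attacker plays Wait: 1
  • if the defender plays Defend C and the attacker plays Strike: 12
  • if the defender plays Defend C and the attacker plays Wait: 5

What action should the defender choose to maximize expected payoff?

Defend A

E[Defend A] = 0.4·(9) + 0.3·(13) + 0.3·(13) = 11.4
E[Defend B] = 0.4·(8) + 0.3·(1) + 0.3·(1) = 3.8
E[Defend C] = 0.4·(12) + 0.3·(5) + 0.3·(5) = 7.8
Best response: Defend A (11.4 is the largest).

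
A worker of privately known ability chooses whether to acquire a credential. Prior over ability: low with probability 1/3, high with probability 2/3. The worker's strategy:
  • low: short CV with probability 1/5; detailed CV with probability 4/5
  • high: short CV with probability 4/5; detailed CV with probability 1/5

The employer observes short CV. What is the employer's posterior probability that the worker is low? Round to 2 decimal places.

0.11

P(short CV) = (1/3)·(1/5) + (2/3)·(4/5) = 3/5
P(low | short CV) = ((1/3)·(1/5)) / (3/5) = (1/15) / (3/5) = 1/9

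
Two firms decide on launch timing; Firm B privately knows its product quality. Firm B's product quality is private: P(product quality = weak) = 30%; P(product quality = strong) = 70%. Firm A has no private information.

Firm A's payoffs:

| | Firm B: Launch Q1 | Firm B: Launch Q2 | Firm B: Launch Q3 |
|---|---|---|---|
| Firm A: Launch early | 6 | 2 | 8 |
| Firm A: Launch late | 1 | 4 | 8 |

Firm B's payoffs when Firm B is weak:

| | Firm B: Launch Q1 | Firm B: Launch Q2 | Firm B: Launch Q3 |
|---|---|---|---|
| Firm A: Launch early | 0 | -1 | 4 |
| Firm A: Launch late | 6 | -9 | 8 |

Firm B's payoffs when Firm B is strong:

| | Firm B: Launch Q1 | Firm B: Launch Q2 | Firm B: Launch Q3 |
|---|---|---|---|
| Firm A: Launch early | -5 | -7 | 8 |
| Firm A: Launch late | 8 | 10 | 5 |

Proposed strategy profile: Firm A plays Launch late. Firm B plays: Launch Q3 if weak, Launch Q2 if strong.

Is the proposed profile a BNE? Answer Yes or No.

Yes

A profile is a BNE iff every type of every player is best-responding given beliefs about the other side.
Firm A plays Launch late: E[Launch late] = 0.3·(8) + 0.7·(4) = 5.2; E[Launch early] = 3.8. Best-responding. ✓
Firm B (product quality weak), facing Launch late: Launch Q1 gives 6, Launch Q2 gives -9, Launch Q3 gives 8. Proposed Launch Q3 is best. ✓
Firm B (product quality strong), facing Launch late: Launch Q1 gives 8, Launch Q2 gives 10, Launch Q3 gives 5. Proposed Launch Q2 is best. ✓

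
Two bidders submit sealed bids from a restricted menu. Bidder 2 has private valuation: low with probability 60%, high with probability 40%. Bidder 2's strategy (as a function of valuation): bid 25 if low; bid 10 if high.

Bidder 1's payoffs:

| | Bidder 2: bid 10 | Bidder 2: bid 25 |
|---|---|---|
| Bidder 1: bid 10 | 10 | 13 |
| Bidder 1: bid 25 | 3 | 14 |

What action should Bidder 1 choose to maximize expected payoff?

bid 10

Compute Bidder 1's expected payoff for each action, taking the expectation over Bidder 2's type.
E[bid 10] = 0.6·(13) + 0.4·(10) = 11.8
E[bid 25] = 0.6·(14) + 0.4·(3) = 9.6
Best response: bid 10 (11.8 is the largest).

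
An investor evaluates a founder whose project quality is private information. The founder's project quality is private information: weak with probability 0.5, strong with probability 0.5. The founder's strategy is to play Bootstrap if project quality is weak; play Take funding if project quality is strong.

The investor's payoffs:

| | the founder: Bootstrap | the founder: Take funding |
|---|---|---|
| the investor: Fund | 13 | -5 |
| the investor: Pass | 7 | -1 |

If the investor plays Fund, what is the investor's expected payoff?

E[Fund] = 0.5·13 + 0.5·(-5) = 6.5 + (-2.5) = 4

4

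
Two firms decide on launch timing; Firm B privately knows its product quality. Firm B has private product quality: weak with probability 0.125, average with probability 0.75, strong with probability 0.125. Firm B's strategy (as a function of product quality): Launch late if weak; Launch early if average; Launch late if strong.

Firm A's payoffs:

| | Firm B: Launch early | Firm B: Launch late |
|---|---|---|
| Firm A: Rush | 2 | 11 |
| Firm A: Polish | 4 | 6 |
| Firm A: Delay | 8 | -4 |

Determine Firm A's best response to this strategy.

Delay

Compute Firm A's expected payoff for each action, taking the expectation over Firm B's type.
E[Rush] = 0.125·(11) + 0.75·(2) + 0.125·(11) = 4.25
E[Polish] = 0.125·(6) + 0.75·(4) + 0.125·(6) = 4.5
E[Delay] = 0.125·(-4) + 0.75·(8) + 0.125·(-4) = 5
Best response: Delay (5 is the largest).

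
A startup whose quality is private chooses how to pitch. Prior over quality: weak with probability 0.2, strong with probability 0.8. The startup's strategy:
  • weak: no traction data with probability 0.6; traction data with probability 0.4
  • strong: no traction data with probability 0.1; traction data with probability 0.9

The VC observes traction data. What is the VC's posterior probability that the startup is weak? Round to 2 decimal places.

P(traction data) = 0.2·0.4 + 0.8·0.9 = 0.8
P(weak | traction data) = (0.2·0.4) / 0.8 = 0.08 / 0.8 = 0.1

0.10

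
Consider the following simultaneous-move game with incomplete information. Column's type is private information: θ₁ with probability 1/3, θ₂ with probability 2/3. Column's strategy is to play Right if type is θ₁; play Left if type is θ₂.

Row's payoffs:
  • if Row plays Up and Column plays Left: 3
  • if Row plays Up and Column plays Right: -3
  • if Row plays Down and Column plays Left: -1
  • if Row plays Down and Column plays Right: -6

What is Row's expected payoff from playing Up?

1

E[Up] = 1/3·(-3) + 2/3·3 = (-1) + 2 = 1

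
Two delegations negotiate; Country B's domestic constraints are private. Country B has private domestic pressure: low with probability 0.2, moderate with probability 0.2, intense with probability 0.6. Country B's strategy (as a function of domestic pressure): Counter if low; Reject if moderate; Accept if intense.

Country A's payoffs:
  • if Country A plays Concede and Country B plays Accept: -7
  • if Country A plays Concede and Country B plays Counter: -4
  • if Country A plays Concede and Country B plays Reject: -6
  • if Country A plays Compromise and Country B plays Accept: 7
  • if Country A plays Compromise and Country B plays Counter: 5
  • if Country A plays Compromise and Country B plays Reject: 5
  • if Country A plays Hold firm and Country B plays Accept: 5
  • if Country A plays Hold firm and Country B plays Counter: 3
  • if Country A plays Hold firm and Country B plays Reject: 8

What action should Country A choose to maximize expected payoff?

Compute Country A's expected payoff for each action, taking the expectation over Country B's type.
E[Concede] = 0.2·(-4) + 0.2·(-6) + 0.6·(-7) = -6.2
E[Compromise] = 0.2·(5) + 0.2·(5) + 0.6·(7) = 6.2
E[Hold firm] = 0.2·(3) + 0.2·(8) + 0.6·(5) = 5.2
Best response: Compromise (6.2 is the largest).

Compromise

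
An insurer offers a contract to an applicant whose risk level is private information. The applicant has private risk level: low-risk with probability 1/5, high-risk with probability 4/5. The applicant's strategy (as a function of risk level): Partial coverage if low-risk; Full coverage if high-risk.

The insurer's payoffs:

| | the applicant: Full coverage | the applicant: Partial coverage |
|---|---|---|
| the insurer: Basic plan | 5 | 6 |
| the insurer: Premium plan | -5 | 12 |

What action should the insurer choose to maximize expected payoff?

E[Basic plan] = 1/5·(6) + 4/5·(5) = 26/5
E[Premium plan] = 1/5·(12) + 4/5·(-5) = -8/5
Best response: Basic plan (26/5 is the largest).

Basic plan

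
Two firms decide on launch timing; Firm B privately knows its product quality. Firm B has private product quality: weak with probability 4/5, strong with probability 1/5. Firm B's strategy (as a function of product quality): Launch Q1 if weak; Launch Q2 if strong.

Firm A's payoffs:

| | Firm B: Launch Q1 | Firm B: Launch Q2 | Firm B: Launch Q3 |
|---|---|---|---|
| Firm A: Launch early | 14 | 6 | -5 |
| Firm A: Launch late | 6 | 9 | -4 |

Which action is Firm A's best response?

E[Launch early] = 4/5·(14) + 1/5·(6) = 62/5
E[Launch late] = 4/5·(6) + 1/5·(9) = 33/5
Best response: Launch early (62/5 is the largest).

Launch early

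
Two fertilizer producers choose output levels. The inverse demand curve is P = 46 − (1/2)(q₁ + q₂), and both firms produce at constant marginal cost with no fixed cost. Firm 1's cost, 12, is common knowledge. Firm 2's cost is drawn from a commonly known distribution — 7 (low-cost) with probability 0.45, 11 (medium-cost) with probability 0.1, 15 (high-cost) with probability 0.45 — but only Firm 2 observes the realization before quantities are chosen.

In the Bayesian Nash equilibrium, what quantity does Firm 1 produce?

Firm 2 with cost c maximizes (46 − (1/2)(q₁+q₂) − c)·q₂, giving q₂(c) = (46 − c − (1/2)q₁).
E[c₂] = 0.45·7 + 0.1·11 + 0.45·15 = 11
Firm 1's FOC against E[q₂] yields q₁ = (46 − 2·12 + E[c₂])/(3/2) = (46 − 24 + 11)/(3/2) = 22.

22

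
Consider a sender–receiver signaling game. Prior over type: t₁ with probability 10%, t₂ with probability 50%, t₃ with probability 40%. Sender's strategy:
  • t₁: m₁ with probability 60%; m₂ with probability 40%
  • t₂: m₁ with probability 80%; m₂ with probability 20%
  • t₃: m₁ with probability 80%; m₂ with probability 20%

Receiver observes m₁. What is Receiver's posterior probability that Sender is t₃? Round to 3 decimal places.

0.410

Apply Bayes' rule using the sender's strategy as the likelihood.
P(m₁) = 0.1·0.6 + 0.5·0.8 + 0.4·0.8 = 0.78
P(t₃ | m₁) = (0.4·0.8) / 0.78 = 0.32 / 0.78 = 0.410256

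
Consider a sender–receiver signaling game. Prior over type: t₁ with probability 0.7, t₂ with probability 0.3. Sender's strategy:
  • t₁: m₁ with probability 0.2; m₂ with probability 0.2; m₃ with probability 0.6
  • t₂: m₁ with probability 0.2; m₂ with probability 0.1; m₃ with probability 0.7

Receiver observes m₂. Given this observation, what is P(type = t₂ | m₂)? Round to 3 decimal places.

0.176

P(m₂) = 0.7·0.2 + 0.3·0.1 = 0.17
P(t₂ | m₂) = (0.3·0.1) / 0.17 = 0.03 / 0.17 = 0.176471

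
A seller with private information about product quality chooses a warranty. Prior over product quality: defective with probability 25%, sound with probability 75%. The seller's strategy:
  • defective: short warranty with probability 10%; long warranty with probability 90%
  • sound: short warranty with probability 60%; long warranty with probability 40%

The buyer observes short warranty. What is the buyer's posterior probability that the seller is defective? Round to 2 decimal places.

0.05

P(short warranty) = 0.25·0.1 + 0.75·0.6 = 0.475
P(defective | short warranty) = (0.25·0.1) / 0.475 = 0.025 / 0.475 = 0.0526316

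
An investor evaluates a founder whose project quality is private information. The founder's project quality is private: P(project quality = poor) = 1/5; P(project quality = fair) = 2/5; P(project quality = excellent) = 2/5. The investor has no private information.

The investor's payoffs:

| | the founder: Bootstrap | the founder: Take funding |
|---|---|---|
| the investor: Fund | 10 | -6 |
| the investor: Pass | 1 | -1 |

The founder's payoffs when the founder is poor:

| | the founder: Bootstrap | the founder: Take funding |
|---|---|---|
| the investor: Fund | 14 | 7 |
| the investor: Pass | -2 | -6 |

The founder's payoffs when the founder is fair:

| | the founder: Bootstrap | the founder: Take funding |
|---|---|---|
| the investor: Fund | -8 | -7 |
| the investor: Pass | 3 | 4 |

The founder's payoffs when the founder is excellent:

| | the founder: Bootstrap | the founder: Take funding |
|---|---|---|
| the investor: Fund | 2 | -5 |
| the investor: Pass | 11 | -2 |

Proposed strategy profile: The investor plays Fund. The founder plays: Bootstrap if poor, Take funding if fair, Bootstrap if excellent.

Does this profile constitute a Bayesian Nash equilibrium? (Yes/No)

The investor plays Fund: E[Fund] = 1/5·(10) + 2/5·(-6) + 2/5·(10) = 18/5; E[Pass] = 1/5. Best-responding. ✓
The founder (project quality poor), facing Fund: Bootstrap gives 14, Take funding gives 7. Proposed Bootstrap is best. ✓
The founder (project quality fair), facing Fund: Bootstrap gives -8, Take funding gives -7. Proposed Take funding is best. ✓
The founder (project quality excellent), facing Fund: Bootstrap gives 2, Take funding gives -5. Proposed Bootstrap is best. ✓

Yes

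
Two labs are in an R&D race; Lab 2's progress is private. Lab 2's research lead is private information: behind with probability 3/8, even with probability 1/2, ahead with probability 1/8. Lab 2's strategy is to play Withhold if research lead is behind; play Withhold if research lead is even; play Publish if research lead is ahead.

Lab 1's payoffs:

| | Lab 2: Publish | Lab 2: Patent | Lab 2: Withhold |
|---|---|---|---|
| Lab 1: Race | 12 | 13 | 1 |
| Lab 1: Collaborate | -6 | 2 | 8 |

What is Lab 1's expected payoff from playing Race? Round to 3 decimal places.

2.375

Take the expectation over Lab 2's research lead, weighting each type's action by its prior probability.
E[Race] = 3/8·1 + 1/2·1 + 1/8·12 = 3/8 + 1/2 + 3/2 = 19/8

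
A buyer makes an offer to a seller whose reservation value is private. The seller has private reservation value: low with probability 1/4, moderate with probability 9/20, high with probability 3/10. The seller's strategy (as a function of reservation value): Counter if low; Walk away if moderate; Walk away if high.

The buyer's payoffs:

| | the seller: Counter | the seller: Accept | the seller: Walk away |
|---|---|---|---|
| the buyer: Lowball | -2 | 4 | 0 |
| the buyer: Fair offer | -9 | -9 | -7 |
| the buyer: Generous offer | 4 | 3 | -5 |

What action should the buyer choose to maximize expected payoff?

Lowball

Compute the buyer's expected payoff for each action, taking the expectation over the seller's type.
E[Lowball] = 1/4·(-2) + 9/20·(0) + 3/10·(0) = -1/2
E[Fair offer] = 1/4·(-9) + 9/20·(-7) + 3/10·(-7) = -15/2
E[Generous offer] = 1/4·(4) + 9/20·(-5) + 3/10·(-5) = -11/4
Best response: Lowball (-1/2 is the largest).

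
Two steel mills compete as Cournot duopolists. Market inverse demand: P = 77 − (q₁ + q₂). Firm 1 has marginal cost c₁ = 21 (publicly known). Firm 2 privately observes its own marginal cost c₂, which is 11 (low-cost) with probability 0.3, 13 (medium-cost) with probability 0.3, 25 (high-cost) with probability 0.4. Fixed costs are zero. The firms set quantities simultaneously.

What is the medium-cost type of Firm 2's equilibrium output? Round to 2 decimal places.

Firm 2 with cost c maximizes (77 − (q₁+q₂) − c)·q₂, giving q₂(c) = (77 − c − q₁)/2.
E[c₂] = 0.3·11 + 0.3·13 + 0.4·25 = 17.2
Firm 1's FOC against E[q₂] yields q₁ = (77 − 2·21 + E[c₂])/3 = (77 − 42 + 17.2)/3 = 17.4.
q₂(medium-cost) = (77 − 13 − 17.4)/2 = 23.3.

23.30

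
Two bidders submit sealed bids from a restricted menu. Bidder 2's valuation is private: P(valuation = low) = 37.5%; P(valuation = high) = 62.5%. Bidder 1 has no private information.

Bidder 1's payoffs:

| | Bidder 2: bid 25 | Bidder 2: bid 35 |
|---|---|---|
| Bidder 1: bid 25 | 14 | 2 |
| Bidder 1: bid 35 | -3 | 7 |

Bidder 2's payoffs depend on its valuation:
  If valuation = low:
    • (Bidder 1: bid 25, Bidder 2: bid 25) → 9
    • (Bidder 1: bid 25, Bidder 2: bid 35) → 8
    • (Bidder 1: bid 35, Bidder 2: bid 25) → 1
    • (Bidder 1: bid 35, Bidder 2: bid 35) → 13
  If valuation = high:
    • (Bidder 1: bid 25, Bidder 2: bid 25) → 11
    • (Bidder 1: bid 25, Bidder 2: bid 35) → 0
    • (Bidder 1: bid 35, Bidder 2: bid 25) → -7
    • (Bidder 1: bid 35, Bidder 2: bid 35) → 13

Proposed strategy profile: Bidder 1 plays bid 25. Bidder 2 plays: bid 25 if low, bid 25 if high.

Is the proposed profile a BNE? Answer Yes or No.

Yes

Bidder 1 plays bid 25: E[bid 25] = 0.375·(14) + 0.625·(14) = 14; E[bid 35] = -3. Best-responding. ✓
Bidder 2 (valuation low), facing bid 25: bid 25 gives 9, bid 35 gives 8. Proposed bid 25 is best. ✓
Bidder 2 (valuation high), facing bid 25: bid 25 gives 11, bid 35 gives 0. Proposed bid 25 is best. ✓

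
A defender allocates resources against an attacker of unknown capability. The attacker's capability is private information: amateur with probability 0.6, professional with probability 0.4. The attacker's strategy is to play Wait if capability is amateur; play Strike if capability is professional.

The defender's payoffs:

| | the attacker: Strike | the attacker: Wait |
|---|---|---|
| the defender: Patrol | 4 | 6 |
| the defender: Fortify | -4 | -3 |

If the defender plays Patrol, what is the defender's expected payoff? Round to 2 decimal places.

E[Patrol] = 0.6·6 + 0.4·4 = 3.6 + 1.6 = 5.2

5.20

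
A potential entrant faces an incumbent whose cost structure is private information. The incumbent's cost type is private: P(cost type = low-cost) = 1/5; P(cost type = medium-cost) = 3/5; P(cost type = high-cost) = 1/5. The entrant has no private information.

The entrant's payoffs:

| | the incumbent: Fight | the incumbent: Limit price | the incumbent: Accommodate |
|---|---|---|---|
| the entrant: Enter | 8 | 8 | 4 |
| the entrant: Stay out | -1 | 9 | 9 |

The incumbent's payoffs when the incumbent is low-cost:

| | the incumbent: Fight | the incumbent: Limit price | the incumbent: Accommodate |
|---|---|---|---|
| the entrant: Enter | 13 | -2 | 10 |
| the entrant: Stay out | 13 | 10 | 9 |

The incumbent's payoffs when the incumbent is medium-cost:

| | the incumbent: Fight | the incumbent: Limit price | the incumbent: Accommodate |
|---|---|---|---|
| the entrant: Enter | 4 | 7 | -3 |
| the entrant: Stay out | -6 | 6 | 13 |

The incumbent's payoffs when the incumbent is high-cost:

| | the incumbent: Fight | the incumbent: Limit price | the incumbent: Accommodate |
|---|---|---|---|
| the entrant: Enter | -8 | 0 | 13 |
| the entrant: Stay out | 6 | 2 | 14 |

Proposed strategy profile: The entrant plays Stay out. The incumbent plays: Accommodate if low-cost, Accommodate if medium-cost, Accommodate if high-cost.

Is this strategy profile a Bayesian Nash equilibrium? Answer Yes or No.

No

The entrant plays Stay out: E[Stay out] = 1/5·(9) + 3/5·(9) + 1/5·(9) = 9; E[Enter] = 4. Best-responding. ✓
The incumbent (cost type low-cost), facing Stay out: Fight gives 13, Limit price gives 10, Accommodate gives 9. Proposed Accommodate is not best — profitable deviation exists. ✗
The incumbent (cost type medium-cost), facing Stay out: Fight gives -6, Limit price gives 6, Accommodate gives 13. Proposed Accommodate is best. ✓
The incumbent (cost type high-cost), facing Stay out: Fight gives 6, Limit price gives 2, Accommodate gives 14. Proposed Accommodate is best. ✓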